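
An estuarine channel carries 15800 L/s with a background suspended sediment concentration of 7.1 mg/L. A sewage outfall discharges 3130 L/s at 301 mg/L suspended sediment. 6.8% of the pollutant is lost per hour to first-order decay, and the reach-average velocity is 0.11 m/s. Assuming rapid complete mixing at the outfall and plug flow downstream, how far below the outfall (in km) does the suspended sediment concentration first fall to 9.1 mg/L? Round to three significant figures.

10.2 km

After mixing, C = (15800·7.100 + 3130·301.0) / 18930 = 1054000/18930 = 55.70 mg/L.
6.8%/h lost → k = −ln(1 − 0.068) = 0.07042 h⁻¹.
Set 55.70·exp(−k·t) = 9.1 → t = ln(55.70/9.1)/k = 92610 s = 25.73 h.
Distance = v·t = 0.11·92610 = 10190 m = 10.19 km.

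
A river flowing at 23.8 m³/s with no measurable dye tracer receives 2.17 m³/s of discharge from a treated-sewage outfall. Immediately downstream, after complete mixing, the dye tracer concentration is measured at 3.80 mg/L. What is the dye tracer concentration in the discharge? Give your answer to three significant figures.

Mass balance: 23.80·0 + 2.170·Cₑ = 25.97·3.800
→ Cₑ = (25.97·3.800 − 23.80·0) / 2.170 = 45.48 mg/L.

45.5 mg/L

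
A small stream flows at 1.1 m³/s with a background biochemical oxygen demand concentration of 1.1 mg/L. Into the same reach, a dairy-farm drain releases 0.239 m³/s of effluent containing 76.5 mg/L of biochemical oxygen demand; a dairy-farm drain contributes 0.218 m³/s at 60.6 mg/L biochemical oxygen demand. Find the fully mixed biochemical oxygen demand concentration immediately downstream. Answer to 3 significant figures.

21.0 mg/L

Mixed concentration C = ΣQC/ΣQ = (1.100·1.100 + 0.2390·76.50 + 0.2180·60.60) / 1.557 = 32.70/1.557 = 21.00 mg/L.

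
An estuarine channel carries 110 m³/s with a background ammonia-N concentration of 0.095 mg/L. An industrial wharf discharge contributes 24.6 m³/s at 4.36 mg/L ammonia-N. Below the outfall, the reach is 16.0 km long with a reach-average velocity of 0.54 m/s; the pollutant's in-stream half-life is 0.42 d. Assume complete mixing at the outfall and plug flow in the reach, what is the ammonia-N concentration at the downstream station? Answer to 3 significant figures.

0.497 mg/L

Flow-weighted average: C = (110.0·0.09500 + 24.60·4.360) / 134.6 = 117.7/134.6 = 0.8745 mg/L.
Travel time t = 16.0·1000 / 0.54 = 29630 s = 8.230 h.
Half-life 0.42 d → k = ln 2 / 0.42 = 1.650 d⁻¹.
First-order decay: C = 0.8745·exp(−k·t) = 0.8745·0.5678 = 0.4965 mg/L.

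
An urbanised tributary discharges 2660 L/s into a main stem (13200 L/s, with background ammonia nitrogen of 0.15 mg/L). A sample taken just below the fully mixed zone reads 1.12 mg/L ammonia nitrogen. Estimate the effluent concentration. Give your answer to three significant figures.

5.93 mg/L

Mass balance: 13200·0.1500 + 2660·Cₑ = 15860·1.120
→ Cₑ = (15860·1.120 − 13200·0.1500) / 2660 = 5.934 mg/L.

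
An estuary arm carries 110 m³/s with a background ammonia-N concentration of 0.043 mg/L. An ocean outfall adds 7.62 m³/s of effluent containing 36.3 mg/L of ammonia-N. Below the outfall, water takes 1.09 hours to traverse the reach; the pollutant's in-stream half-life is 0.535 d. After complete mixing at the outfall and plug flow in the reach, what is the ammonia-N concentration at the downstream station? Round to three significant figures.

Mass balance: C = (110.0·0.04300 + 7.620·36.30) / 117.6 = 281.3/117.6 = 2.392 mg/L.
Half-life 0.535 d → k = ln 2 / 0.535 = 1.296 d⁻¹.
First-order decay: C = 2.392·exp(−k·t) = 2.392·0.9429 = 2.255 mg/L.

2.26 mg/L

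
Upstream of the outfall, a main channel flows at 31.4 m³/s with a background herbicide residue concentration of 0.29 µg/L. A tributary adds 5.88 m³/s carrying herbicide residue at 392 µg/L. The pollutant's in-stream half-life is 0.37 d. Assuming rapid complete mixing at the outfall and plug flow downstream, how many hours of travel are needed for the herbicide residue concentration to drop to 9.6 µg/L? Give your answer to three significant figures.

23.9 h

Flow-weighted average: C = (31.40·0.2900 + 5.880·392.0) / 37.28 = 2314/37.28 = 62.07 µg/L.
Half-life 0.37 d → k = ln 2 / 0.37 = 1.873 d⁻¹.
62.07·exp(−k·t) = 9.6 → t = ln(62.07/9.6)/k = 86090 s = 23.91 h.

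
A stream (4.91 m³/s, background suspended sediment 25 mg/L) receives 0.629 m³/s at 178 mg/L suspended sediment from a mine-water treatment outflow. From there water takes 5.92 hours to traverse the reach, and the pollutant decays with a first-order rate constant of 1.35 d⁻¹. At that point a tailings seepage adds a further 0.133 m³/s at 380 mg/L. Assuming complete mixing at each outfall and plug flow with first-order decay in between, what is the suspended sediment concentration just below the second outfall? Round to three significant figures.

Mass balance: C = (4.910·25.00 + 0.6290·178.0) / 5.539 = 234.7/5.539 = 42.37 mg/L; combined flow 5.539 m³/s.
After decay, C = 42.37 × e^(−kt) = 42.37 × 0.7168 = 30.37 mg/L.
At the second outfall, C = (5.539·30.37 + 0.1330·380.0) / (5.539 + 0.1330) = 38.57 mg/L.

38.6 mg/L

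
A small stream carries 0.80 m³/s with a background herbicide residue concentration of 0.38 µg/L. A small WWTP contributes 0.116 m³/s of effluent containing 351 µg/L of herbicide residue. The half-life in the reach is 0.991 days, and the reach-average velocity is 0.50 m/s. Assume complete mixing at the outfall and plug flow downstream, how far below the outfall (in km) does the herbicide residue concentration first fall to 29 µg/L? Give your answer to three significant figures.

Mass balance: C = (0.8000·0.3800 + 0.1160·351.0) / 0.9160 = 41.02/0.9160 = 44.78 µg/L.
Half-life 0.991 d → k = ln 2 / 0.991 = 0.6994 d⁻¹.
Set 44.78·exp(−k·t) = 29 → t = ln(44.78/29)/k = 53670 s = 14.91 h.
Distance = v·t = 0.50·53670 = 26840 m = 26.84 km.

26.8 km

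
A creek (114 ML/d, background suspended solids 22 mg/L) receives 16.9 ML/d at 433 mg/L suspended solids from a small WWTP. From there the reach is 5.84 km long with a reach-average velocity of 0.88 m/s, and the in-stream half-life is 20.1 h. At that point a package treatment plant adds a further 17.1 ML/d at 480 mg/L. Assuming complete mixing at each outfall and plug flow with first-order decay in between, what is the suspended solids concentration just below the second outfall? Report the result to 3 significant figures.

After mixing, C = (114.0·22.00 + 16.90·433.0) / 130.9 = 9826/130.9 = 75.06 mg/L; combined flow 130.9 ML/d.
Travel time t = 5.84·1000 / 0.88 = 6636 s = 1.843 h.
Half-life 20.1 h → k = ln 2 / 20.1 = 0.03448 h⁻¹ = 0.8276 d⁻¹.
After decay, C = 75.06 × e^(−kt) = 75.06 × 0.9384 = 70.44 mg/L.
At the second outfall, C = (130.9·70.44 + 17.10·480.0) / (130.9 + 17.10) = 117.8 mg/L.

118 mg/L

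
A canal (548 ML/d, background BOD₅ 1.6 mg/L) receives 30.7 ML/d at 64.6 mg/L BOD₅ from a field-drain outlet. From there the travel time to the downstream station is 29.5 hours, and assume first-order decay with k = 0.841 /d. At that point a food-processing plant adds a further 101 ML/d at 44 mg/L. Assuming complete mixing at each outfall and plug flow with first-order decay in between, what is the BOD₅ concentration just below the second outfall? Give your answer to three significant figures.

8.03 mg/L

Mixed concentration C = ΣQC/ΣQ = (548.0·1.600 + 30.70·64.60) / 578.7 = 2860/578.7 = 4.942 mg/L; combined flow 578.7 ML/d.
First-order decay: C = 4.942·exp(−k·t) = 4.942·0.3557 = 1.758 mg/L.
Second outfall: C = (578.7·1.758 + 101.0·44.00)/679.7 = 8.035 mg/L.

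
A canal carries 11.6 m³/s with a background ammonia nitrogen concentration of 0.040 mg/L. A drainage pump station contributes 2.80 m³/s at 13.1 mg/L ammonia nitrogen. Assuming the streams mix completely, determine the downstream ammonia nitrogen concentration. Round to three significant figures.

Flow-weighted average: C = (11.60·0.04000 + 2.800·13.10) / 14.40 = 37.14/14.40 = 2.579 mg/L.

2.58 mg/L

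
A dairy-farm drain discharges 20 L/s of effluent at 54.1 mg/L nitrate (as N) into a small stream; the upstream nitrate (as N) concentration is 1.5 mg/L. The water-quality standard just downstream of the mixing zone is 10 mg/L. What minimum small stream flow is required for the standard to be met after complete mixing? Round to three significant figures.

104 L/s

Set C_mix = 10: (Q·1.500 + 20.00·54.10) / (Q + 20.00) = 10
→ Q = 20.00·(54.10 − 10)/(10 − 1.500) = 103.8 L/s.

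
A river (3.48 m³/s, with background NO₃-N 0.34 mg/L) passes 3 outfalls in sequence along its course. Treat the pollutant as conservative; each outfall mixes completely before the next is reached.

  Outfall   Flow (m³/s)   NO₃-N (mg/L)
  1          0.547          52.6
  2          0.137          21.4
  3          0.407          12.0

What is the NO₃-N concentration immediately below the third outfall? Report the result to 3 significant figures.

8.26 mg/L

Below outfall 1: Q → 4.027 m³/s, C = (3.480·0.3400 + 0.5470·52.60)/4.027 = 7.439 mg/L.
Below outfall 2: Q → 4.164 m³/s, C = (4.027·7.439 + 0.1370·21.40)/4.164 = 7.898 mg/L.
Below outfall 3: Q → 4.571 m³/s, C = (4.164·7.898 + 0.4070·12.00)/4.571 = 8.263 mg/L.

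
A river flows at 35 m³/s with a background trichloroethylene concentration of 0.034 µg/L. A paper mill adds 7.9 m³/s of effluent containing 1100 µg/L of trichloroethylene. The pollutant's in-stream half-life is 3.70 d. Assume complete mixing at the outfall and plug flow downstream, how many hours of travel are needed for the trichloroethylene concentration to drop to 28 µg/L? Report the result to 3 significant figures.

Flow-weighted average: C = (35.00·0.03400 + 7.900·1100) / 42.90 = 8691/42.90 = 202.6 µg/L.
Half-life 3.70 d → k = ln 2 / 3.70 = 0.1873 d⁻¹.
202.6·exp(−k·t) = 28 → t = ln(202.6/28)/k = 912700 s = 253.5 h.

254 h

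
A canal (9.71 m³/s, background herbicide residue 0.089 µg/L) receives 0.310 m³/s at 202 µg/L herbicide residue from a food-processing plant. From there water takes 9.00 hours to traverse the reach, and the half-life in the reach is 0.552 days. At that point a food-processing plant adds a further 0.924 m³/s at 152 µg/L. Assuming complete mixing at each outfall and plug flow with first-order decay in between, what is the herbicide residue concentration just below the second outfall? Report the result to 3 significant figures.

16.5 µg/L

Mixed concentration C = ΣQC/ΣQ = (9.710·0.08900 + 0.3100·202.0) / 10.02 = 63.48/10.02 = 6.336 µg/L; combined flow 10.02 m³/s.
Half-life 0.552 d → k = ln 2 / 0.552 = 1.256 d⁻¹.
First-order decay: C = 6.336·exp(−k·t) = 6.336·0.6244 = 3.956 µg/L.
Second outfall: C = (10.02·3.956 + 0.9240·152.0)/10.94 = 16.46 µg/L.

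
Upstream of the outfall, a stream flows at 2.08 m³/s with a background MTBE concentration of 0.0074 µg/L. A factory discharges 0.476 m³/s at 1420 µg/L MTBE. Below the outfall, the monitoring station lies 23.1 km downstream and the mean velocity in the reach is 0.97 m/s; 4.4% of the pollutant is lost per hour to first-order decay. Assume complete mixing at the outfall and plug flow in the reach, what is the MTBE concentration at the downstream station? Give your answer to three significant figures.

Flow-weighted average: C = (2.080·0.007400 + 0.4760·1420) / 2.556 = 675.9/2.556 = 264.5 µg/L.
Travel time t = 23.1·1000 / 0.97 = 23810 s = 6.615 h.
4.4%/h lost → k = −ln(1 − 0.044) = 0.04500 h⁻¹.
Decay over the reach: 264.5·exp(−kt) = 264.5·0.7426 = 196.4 µg/L.

196 µg/L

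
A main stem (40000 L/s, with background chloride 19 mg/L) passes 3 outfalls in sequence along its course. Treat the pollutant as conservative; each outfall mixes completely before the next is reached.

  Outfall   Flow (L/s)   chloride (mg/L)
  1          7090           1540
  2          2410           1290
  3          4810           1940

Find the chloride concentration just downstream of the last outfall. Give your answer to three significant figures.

444 mg/L

Outfall 1: combined Q = 47090 L/s; C = (40000·19.00 + 7090·1540)/47090 = 248.0 mg/L.
Outfall 2: combined Q = 49500 L/s; C = (47090·248.0 + 2410·1290)/49500 = 298.7 mg/L.
Outfall 3: combined Q = 54310 L/s; C = (49500·298.7 + 4810·1940)/54310 = 444.1 mg/L.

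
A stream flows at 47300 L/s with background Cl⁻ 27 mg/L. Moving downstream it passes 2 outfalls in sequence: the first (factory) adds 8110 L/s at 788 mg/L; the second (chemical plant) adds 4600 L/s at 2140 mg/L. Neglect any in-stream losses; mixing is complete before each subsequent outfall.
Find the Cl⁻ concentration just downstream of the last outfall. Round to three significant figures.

292 mg/L

After outfall 1: Q = 47300 + 8110 = 55410 L/s; C = (47300·27.00 + 8110·788.0)/55410 = 138.4 mg/L.
After outfall 2: Q = 55410 + 4600 = 60010 L/s; C = (55410·138.4 + 4600·2140)/60010 = 291.8 mg/L.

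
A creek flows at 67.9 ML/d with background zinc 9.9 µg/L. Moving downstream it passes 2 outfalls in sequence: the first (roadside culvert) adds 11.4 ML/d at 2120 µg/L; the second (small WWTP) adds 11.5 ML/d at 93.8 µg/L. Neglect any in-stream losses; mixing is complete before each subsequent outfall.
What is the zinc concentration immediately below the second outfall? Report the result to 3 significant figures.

285 µg/L

Outfall 1: combined Q = 79.30 ML/d; C = (67.90·9.900 + 11.40·2120)/79.30 = 313.2 µg/L.
Outfall 2: combined Q = 90.80 ML/d; C = (79.30·313.2 + 11.50·93.80)/90.80 = 285.5 µg/L.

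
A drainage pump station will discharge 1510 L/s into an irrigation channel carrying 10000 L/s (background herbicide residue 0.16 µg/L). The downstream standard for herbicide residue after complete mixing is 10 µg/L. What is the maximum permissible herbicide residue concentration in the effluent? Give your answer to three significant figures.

75.2 µg/L

At the limit, (Qr·Cr + Qe·Cₑ)/(Qr + Qe) = 10:
Cₑ = (11510·10 − 10000·0.1600) / 1510 = 75.17 µg/L.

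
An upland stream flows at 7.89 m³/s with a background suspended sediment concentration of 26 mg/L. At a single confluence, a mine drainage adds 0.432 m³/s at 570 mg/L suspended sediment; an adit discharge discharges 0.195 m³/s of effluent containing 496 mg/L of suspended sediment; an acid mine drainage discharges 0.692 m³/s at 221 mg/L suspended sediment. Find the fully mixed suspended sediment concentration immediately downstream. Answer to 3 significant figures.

Mixed concentration C = ΣQC/ΣQ = (7.890·26.00 + 0.4320·570.0 + 0.1950·496.0 + 0.6920·221.0) / 9.209 = 701.0/9.209 = 76.12 mg/L.

76.1 mg/L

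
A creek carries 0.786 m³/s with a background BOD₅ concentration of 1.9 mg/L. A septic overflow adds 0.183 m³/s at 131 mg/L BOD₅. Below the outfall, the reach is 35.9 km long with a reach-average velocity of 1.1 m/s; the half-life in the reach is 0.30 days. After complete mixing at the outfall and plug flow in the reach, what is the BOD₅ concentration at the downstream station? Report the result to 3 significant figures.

Flow-weighted average: C = (0.7860·1.900 + 0.1830·131.0) / 0.9690 = 25.47/0.9690 = 26.28 mg/L.
Travel time t = 35.9·1000 / 1.1 = 32640 s = 9.066 h.
Half-life 0.30 d → k = ln 2 / 0.30 = 2.310 d⁻¹.
Decay over the reach: 26.28·exp(−kt) = 26.28·0.4178 = 10.98 mg/L.

11.0 mg/L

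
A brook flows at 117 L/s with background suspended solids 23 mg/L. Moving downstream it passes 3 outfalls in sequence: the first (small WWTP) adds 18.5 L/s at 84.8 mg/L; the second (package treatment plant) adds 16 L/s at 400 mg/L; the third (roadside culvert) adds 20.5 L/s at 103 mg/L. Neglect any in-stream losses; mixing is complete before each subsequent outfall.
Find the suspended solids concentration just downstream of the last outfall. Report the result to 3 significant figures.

Below outfall 1: Q → 135.5 L/s, C = (117.0·23.00 + 18.50·84.80)/135.5 = 31.44 mg/L.
Below outfall 2: Q → 151.5 L/s, C = (135.5·31.44 + 16.00·400.0)/151.5 = 70.36 mg/L.
Below outfall 3: Q → 172.0 L/s, C = (151.5·70.36 + 20.50·103.0)/172.0 = 74.25 mg/L.

74.3 mg/L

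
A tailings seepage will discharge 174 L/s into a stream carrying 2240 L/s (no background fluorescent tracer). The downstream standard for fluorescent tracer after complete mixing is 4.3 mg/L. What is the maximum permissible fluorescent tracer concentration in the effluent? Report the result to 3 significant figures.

59.7 mg/L

At the limit, (Qr·Cr + Qe·Cₑ)/(Qr + Qe) = 4.3:
Cₑ = (2414·4.3 − 2240·0) / 174.0 = 59.66 mg/L.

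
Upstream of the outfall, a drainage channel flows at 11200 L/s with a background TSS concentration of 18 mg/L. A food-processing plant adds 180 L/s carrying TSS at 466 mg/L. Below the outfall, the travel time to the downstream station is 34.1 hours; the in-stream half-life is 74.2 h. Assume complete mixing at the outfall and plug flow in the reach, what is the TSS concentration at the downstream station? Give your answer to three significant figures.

18.2 mg/L

Conservation of mass: C = (11200·18.00 + 180.0·466.0) / 11380 = 285500/11380 = 25.09 mg/L.
Half-life 74.2 h → k = ln 2 / 74.2 = 0.009342 h⁻¹ = 0.2242 d⁻¹.
First-order decay: C = 25.09·exp(−k·t) = 25.09·0.7272 = 18.24 mg/L.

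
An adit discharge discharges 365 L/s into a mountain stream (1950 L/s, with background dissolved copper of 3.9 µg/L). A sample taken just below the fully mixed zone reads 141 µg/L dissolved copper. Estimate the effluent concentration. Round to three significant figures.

Mass balance: 1950·3.900 + 365.0·Cₑ = 2315·141.0
→ Cₑ = (2315·141.0 − 1950·3.900) / 365.0 = 873.5 µg/L.

873 µg/L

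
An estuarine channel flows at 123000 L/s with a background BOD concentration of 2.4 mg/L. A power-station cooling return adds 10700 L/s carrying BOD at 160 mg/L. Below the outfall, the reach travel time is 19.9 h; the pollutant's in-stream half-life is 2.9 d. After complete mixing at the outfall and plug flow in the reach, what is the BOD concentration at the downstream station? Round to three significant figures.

12.3 mg/L

Flow-weighted average: C = (123000·2.400 + 10700·160.0) / 133700 = 2007000/133700 = 15.01 mg/L.
Half-life 2.9 d → k = ln 2 / 2.9 = 0.2390 d⁻¹.
Decay over the reach: 15.01·exp(−kt) = 15.01·0.8202 = 12.31 mg/L.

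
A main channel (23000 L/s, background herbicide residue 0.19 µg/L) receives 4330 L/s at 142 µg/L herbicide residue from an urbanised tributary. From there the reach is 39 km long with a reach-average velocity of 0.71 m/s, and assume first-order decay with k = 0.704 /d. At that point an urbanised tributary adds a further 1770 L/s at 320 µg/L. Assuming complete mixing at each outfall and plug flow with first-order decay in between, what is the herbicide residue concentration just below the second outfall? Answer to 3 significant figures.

33.1 µg/L

Mass balance: C = (23000·0.1900 + 4330·142.0) / 27330 = 619200/27330 = 22.66 µg/L; combined flow 27330 L/s.
Travel time t = 39·1000 / 0.71 = 54930 s = 15.26 h.
After decay, C = 22.66 × e^(−kt) = 22.66 × 0.6392 = 14.48 µg/L.
At the second outfall, C = (27330·14.48 + 1770·320.0) / (27330 + 1770) = 33.07 µg/L.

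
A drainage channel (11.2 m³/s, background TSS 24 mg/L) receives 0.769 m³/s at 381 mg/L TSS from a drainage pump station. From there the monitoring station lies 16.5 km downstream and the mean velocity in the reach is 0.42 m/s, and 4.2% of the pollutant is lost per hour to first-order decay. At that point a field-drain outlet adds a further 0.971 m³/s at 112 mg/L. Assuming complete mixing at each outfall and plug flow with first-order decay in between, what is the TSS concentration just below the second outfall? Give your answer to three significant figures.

Mixed concentration C = ΣQC/ΣQ = (11.20·24.00 + 0.7690·381.0) / 11.97 = 561.8/11.97 = 46.94 mg/L; combined flow 11.97 m³/s.
Travel time t = 16.5·1000 / 0.42 = 39290 s = 10.91 h.
4.2%/h lost → k = −ln(1 − 0.042) = 0.04291 h⁻¹.
First-order decay: C = 46.94·exp(−k·t) = 46.94·0.6261 = 29.39 mg/L.
At the second outfall, C = (11.97·29.39 + 0.9710·112.0) / (11.97 + 0.9710) = 35.59 mg/L.

35.6 mg/L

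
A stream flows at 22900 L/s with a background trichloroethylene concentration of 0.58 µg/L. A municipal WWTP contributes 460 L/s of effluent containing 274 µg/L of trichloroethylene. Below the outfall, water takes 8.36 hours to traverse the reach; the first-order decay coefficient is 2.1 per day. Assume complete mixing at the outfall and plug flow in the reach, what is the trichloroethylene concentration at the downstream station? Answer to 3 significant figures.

Mass balance: C = (22900·0.5800 + 460.0·274.0) / 23360 = 139300/23360 = 5.964 µg/L.
After decay, C = 5.964 × e^(−kt) = 5.964 × 0.4812 = 2.870 µg/L.

2.87 µg/L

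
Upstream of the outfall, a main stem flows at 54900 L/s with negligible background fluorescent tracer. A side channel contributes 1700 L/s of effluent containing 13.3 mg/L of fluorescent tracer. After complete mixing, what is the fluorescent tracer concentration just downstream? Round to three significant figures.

0.399 mg/L

Mixed concentration C = ΣQC/ΣQ = (54900·0 + 1700·13.30) / 56600 = 22610/56600 = 0.3995 mg/L.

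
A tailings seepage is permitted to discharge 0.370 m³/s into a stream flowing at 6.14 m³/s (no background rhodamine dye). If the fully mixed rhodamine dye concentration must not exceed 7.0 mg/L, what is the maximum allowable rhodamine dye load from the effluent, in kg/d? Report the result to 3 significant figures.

3940 kg/d

Mass balance at the limit: 6.140·0 + 0.3700·Cₑ = 6.510·7.0 → Cₑ = 123.2 mg/L.
Load = 0.3700 m³/s × 123.2 g/m³ × 86 400 s/d = 3937 kg/d.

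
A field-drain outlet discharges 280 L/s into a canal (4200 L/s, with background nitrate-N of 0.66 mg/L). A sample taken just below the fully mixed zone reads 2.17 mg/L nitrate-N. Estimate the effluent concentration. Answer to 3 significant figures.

24.8 mg/L

Mass balance: 4200·0.6600 + 280.0·Cₑ = 4480·2.170
→ Cₑ = (4480·2.170 − 4200·0.6600) / 280.0 = 24.82 mg/L.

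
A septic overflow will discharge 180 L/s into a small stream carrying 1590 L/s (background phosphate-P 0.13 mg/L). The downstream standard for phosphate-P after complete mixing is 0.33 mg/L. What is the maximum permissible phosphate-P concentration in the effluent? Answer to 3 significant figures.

At the limit, (Qr·Cr + Qe·Cₑ)/(Qr + Qe) = 0.33:
Cₑ = (1770·0.33 − 1590·0.1300) / 180.0 = 2.097 mg/L.

2.10 mg/L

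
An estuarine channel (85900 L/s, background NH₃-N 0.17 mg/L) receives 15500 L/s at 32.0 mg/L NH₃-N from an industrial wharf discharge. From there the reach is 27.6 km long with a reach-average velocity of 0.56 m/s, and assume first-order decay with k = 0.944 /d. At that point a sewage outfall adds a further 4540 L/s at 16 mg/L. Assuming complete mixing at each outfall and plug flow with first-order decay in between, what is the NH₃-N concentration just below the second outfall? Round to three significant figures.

Conservation of mass: C = (85900·0.1700 + 15500·32.00) / 101400 = 510600/101400 = 5.036 mg/L; combined flow 101400 L/s.
Travel time t = 27.6·1000 / 0.56 = 49290 s = 13.69 h.
First-order decay: C = 5.036·exp(−k·t) = 5.036·0.5836 = 2.939 mg/L.
Second outfall: C = (101400·2.939 + 4540·16.00)/105900 = 3.499 mg/L.

3.50 mg/L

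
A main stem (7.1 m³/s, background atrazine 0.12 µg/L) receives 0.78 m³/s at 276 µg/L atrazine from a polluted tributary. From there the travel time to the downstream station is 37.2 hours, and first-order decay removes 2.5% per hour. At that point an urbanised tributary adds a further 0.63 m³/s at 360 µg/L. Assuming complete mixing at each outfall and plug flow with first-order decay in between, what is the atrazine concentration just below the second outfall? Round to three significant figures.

36.6 µg/L

After mixing, C = (7.100·0.1200 + 0.7800·276.0) / 7.880 = 216.1/7.880 = 27.43 µg/L; combined flow 7.880 m³/s.
2.5%/h lost → k = −ln(1 − 0.025) = 0.02532 h⁻¹.
Applying C = C₀e^(−kt): 27.43 × 0.3899 = 10.69 µg/L.
Second outfall: C = (7.880·10.69 + 0.6300·360.0)/8.510 = 36.55 µg/L.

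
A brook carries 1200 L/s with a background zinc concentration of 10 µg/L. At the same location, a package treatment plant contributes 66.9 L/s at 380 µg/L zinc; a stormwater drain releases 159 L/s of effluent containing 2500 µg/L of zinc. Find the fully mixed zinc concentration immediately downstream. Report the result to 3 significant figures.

Mixed concentration C = ΣQC/ΣQ = (1200·10.00 + 66.90·380.0 + 159.0·2500) / 1426 = 434900/1426 = 305.0 µg/L.

305 µg/L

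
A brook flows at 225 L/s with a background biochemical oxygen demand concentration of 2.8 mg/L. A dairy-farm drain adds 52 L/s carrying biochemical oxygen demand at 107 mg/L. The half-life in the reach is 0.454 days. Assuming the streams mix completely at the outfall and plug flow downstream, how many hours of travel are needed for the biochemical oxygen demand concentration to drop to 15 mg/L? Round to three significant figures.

6.28 h

Mixed concentration C = ΣQC/ΣQ = (225.0·2.800 + 52.00·107.0) / 277.0 = 6194/277.0 = 22.36 mg/L.
Half-life 0.454 d → k = ln 2 / 0.454 = 1.527 d⁻¹.
22.36·exp(−k·t) = 15 → t = ln(22.36/15)/k = 22590 s = 6.276 h.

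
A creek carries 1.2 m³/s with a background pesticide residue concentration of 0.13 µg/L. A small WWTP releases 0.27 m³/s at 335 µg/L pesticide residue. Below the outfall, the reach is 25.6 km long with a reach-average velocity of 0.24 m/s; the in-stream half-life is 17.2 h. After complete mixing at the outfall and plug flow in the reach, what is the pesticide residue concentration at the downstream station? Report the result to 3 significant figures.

18.7 µg/L

Mixed concentration C = ΣQC/ΣQ = (1.200·0.1300 + 0.2700·335.0) / 1.470 = 90.61/1.470 = 61.64 µg/L.
Travel time t = 25.6·1000 / 0.24 = 106700 s = 29.63 h.
Half-life 17.2 h → k = ln 2 / 17.2 = 0.04030 h⁻¹ = 0.9672 d⁻¹.
After decay, C = 61.64 × e^(−kt) = 61.64 × 0.3030 = 18.68 µg/L.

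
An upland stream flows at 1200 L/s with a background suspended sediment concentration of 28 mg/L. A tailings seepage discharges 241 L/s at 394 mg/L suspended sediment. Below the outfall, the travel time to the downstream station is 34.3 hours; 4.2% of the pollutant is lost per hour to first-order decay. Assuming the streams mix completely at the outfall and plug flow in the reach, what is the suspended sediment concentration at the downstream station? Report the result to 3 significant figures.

Mass balance: C = (1200·28.00 + 241.0·394.0) / 1441 = 128600/1441 = 89.21 mg/L.
4.2%/h lost → k = −ln(1 − 0.042) = 0.04291 h⁻¹.
Applying C = C₀e^(−kt): 89.21 × 0.2295 = 20.48 mg/L.

20.5 mg/L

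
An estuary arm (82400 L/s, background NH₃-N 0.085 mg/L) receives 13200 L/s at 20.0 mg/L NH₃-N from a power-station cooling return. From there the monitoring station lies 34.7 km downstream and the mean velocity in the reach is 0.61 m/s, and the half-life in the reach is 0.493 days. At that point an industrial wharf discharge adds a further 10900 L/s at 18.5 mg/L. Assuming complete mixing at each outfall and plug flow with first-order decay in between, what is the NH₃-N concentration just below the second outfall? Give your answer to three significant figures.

2.90 mg/L

Mixed concentration C = ΣQC/ΣQ = (82400·0.08500 + 13200·20.00) / 95600 = 271000/95600 = 2.835 mg/L; combined flow 95600 L/s.
Travel time t = 34.7·1000 / 0.61 = 56890 s = 15.80 h.
Half-life 0.493 d → k = ln 2 / 0.493 = 1.406 d⁻¹.
After decay, C = 2.835 × e^(−kt) = 2.835 × 0.3963 = 1.123 mg/L.
At the second outfall, C = (95600·1.123 + 10900·18.50) / (95600 + 10900) = 2.902 mg/L.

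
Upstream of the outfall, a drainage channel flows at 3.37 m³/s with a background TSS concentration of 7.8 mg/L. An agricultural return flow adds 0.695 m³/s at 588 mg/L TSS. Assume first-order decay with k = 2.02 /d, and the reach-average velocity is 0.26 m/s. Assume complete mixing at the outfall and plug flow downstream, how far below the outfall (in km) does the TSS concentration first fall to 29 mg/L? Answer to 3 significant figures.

Conservation of mass: C = (3.370·7.800 + 0.6950·588.0) / 4.065 = 434.9/4.065 = 107.0 mg/L.
Set 107.0·exp(−k·t) = 29 → t = ln(107.0/29)/k = 55840 s = 15.51 h.
Distance = v·t = 0.26·55840 = 14520 m = 14.52 km.

14.5 km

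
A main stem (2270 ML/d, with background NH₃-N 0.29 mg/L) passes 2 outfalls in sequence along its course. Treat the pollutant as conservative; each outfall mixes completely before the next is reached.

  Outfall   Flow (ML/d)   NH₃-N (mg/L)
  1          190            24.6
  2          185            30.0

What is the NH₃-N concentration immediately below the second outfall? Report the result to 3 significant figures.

4.11 mg/L

After outfall 1: Q = 2270 + 190.0 = 2460 ML/d; C = (2270·0.2900 + 190.0·24.60)/2460 = 2.168 mg/L.
After outfall 2: Q = 2460 + 185.0 = 2645 ML/d; C = (2460·2.168 + 185.0·30.00)/2645 = 4.114 mg/L.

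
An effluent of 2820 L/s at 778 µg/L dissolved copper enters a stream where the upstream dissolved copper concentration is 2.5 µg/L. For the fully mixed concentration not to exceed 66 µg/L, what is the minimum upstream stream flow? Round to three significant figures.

31600 L/s

Set C_mix = 66: (Q·2.500 + 2820·778.0) / (Q + 2820) = 66
→ Q = 2820·(778.0 − 66)/(66 − 2.500) = 31620 L/s.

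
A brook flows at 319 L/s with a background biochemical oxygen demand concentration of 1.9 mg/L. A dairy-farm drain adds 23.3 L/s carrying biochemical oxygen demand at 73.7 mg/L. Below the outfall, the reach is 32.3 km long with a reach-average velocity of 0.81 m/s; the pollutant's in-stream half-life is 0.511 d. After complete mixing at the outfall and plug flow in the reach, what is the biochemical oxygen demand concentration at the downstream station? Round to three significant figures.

Conservation of mass: C = (319.0·1.900 + 23.30·73.70) / 342.3 = 2323/342.3 = 6.787 mg/L.
Travel time t = 32.3·1000 / 0.81 = 39880 s = 11.08 h.
Half-life 0.511 d → k = ln 2 / 0.511 = 1.356 d⁻¹.
Applying C = C₀e^(−kt): 6.787 × 0.5347 = 3.629 mg/L.

3.63 mg/L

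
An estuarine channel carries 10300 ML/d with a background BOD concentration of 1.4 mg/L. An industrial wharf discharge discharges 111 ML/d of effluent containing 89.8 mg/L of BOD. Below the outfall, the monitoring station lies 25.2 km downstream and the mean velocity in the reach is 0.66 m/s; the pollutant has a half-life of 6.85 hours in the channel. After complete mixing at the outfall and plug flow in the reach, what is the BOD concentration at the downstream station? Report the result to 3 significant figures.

Mixed concentration C = ΣQC/ΣQ = (10300·1.400 + 111.0·89.80) / 10410 = 24390/10410 = 2.343 mg/L.
Travel time t = 25.2·1000 / 0.66 = 38180 s = 10.61 h.
Half-life 6.85 h → k = ln 2 / 6.85 = 0.1012 h⁻¹ = 2.429 d⁻¹.
First-order decay: C = 2.343·exp(−k·t) = 2.343·0.3419 = 0.8009 mg/L.

0.801 mg/L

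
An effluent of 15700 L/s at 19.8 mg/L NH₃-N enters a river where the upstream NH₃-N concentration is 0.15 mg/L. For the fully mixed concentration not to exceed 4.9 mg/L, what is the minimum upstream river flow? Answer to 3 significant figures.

49200 L/s

Set C_mix = 4.9: (Q·0.1500 + 15700·19.80) / (Q + 15700) = 4.9
→ Q = 15700·(19.80 − 4.9)/(4.9 − 0.1500) = 49250 L/s.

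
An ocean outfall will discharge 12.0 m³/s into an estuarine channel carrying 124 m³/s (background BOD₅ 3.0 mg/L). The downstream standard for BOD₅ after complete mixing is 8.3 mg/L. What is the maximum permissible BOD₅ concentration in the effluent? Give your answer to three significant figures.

63.1 mg/L

At the limit, (Qr·Cr + Qe·Cₑ)/(Qr + Qe) = 8.3:
Cₑ = (136.0·8.3 − 124.0·3.000) / 12.00 = 63.07 mg/L.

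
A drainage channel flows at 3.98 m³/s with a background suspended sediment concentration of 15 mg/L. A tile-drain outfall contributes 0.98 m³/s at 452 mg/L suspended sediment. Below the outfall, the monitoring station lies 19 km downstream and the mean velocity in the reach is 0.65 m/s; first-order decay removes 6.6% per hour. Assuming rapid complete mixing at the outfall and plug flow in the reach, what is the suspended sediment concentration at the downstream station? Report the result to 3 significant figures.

Conservation of mass: C = (3.980·15.00 + 0.9800·452.0) / 4.960 = 502.7/4.960 = 101.3 mg/L.
Travel time t = 19·1000 / 0.65 = 29230 s = 8.120 h.
6.6%/h lost → k = −ln(1 − 0.066) = 0.06828 h⁻¹.
After decay, C = 101.3 × e^(−kt) = 101.3 × 0.5744 = 58.21 mg/L.

58.2 mg/L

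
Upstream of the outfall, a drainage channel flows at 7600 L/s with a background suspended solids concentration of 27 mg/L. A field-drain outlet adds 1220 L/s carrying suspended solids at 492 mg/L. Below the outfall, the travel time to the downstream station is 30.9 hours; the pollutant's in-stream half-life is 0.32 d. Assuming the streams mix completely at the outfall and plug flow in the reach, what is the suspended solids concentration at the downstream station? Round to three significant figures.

5.62 mg/L

Mixed concentration C = ΣQC/ΣQ = (7600·27.00 + 1220·492.0) / 8820 = 805400/8820 = 91.32 mg/L.
Half-life 0.32 d → k = ln 2 / 0.32 = 2.166 d⁻¹.
Decay over the reach: 91.32·exp(−kt) = 91.32·0.06149 = 5.616 mg/L.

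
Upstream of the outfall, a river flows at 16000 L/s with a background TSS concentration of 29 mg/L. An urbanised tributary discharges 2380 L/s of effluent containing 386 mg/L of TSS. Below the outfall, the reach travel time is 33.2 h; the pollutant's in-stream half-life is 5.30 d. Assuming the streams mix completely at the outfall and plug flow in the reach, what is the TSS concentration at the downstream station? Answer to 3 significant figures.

Mass balance: C = (16000·29.00 + 2380·386.0) / 18380 = 1383000/18380 = 75.23 mg/L.
Half-life 5.30 d → k = ln 2 / 5.30 = 0.1308 d⁻¹.
Applying C = C₀e^(−kt): 75.23 × 0.8345 = 62.78 mg/L.

62.8 mg/L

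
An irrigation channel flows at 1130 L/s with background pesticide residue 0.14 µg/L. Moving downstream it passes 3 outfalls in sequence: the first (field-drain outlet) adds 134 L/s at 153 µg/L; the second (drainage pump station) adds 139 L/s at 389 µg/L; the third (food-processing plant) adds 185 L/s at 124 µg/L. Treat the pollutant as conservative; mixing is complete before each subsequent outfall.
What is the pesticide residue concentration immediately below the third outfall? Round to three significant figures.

Below outfall 1: Q → 1264 L/s, C = (1130·0.1400 + 134.0·153.0)/1264 = 16.35 µg/L.
Below outfall 2: Q → 1403 L/s, C = (1264·16.35 + 139.0·389.0)/1403 = 53.27 µg/L.
Below outfall 3: Q → 1588 L/s, C = (1403·53.27 + 185.0·124.0)/1588 = 61.51 µg/L.

61.5 µg/L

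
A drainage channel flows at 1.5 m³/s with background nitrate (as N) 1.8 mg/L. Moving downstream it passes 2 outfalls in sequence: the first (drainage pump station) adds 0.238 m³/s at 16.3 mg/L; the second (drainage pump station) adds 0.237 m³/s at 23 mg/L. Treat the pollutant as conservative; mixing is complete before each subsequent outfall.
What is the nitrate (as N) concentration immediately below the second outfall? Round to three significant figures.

Outfall 1: combined Q = 1.738 m³/s; C = (1.500·1.800 + 0.2380·16.30)/1.738 = 3.786 mg/L.
Outfall 2: combined Q = 1.975 m³/s; C = (1.738·3.786 + 0.2370·23.00)/1.975 = 6.091 mg/L.

6.09 mg/L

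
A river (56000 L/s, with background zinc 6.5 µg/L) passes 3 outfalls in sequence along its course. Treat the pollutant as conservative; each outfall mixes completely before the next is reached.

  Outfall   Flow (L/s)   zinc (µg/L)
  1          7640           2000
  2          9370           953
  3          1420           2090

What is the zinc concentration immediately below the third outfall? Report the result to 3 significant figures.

370 µg/L

After outfall 1: Q = 56000 + 7640 = 63640 L/s; C = (56000·6.500 + 7640·2000)/63640 = 245.8 µg/L.
After outfall 2: Q = 63640 + 9370 = 73010 L/s; C = (63640·245.8 + 9370·953.0)/73010 = 336.6 µg/L.
After outfall 3: Q = 73010 + 1420 = 74430 L/s; C = (73010·336.6 + 1420·2090)/74430 = 370.0 µg/L.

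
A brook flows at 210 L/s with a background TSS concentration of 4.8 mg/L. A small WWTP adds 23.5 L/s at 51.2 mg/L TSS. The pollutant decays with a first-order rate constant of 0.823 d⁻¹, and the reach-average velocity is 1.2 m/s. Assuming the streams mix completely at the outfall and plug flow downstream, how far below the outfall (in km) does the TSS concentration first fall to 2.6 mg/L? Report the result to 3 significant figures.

163 km

Mass balance: C = (210.0·4.800 + 23.50·51.20) / 233.5 = 2211/233.5 = 9.470 mg/L.
Set 9.470·exp(−k·t) = 2.6 → t = ln(9.470/2.6)/k = 135700 s = 37.69 h.
Distance = v·t = 1.2·135700 = 162800 m = 162.8 km.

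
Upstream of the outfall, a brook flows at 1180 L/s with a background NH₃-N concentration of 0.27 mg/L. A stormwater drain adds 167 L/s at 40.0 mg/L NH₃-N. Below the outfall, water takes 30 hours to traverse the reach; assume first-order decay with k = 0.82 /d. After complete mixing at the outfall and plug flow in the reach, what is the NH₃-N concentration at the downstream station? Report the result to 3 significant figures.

1.86 mg/L

Flow-weighted average: C = (1180·0.2700 + 167.0·40.00) / 1347 = 6999/1347 = 5.196 mg/L.
Applying C = C₀e^(−kt): 5.196 × 0.3588 = 1.864 mg/L.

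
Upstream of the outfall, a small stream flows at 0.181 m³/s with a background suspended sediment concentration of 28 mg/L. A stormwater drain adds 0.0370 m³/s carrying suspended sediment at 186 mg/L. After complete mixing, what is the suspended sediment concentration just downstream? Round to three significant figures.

Conservation of mass: C = (0.1810·28.00 + 0.03700·186.0) / 0.2180 = 11.95/0.2180 = 54.82 mg/L.

54.8 mg/L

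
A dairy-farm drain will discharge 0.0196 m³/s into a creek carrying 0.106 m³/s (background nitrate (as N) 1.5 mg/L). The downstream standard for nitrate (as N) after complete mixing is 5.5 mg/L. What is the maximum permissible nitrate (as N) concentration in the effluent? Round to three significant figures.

27.1 mg/L

At the limit, (Qr·Cr + Qe·Cₑ)/(Qr + Qe) = 5.5:
Cₑ = (0.1256·5.5 − 0.1060·1.500) / 0.01960 = 27.13 mg/L.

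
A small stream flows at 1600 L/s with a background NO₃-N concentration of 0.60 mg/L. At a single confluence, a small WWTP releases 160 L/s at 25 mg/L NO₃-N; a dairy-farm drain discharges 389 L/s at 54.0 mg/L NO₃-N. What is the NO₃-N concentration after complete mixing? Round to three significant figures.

12.1 mg/L

Conservation of mass: C = (1600·0.6000 + 160.0·25.00 + 389.0·54.00) / 2149 = 25970/2149 = 12.08 mg/L.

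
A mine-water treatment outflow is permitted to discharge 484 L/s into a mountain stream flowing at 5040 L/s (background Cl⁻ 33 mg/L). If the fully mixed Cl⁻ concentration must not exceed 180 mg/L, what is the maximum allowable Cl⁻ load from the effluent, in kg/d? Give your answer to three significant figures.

Mass balance at the limit: 5040·33.00 + 484.0·Cₑ = 5524·180 → Cₑ = 1711 mg/L.
484.0 L/s = 0.4840 m³/s. Load = 0.4840 m³/s × 1711 g/m³ × 86 400 s/d = 71540 kg/d.

71500 kg/d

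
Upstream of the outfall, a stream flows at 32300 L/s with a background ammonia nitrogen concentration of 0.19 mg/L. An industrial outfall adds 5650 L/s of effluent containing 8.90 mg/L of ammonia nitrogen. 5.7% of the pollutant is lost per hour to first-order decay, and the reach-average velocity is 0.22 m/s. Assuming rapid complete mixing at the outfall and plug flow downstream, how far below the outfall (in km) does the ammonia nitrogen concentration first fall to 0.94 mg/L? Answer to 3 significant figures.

After mixing, C = (32300·0.1900 + 5650·8.900) / 37950 = 56420/37950 = 1.487 mg/L.
5.7%/h lost → k = −ln(1 − 0.057) = 0.05869 h⁻¹.
Set 1.487·exp(−k·t) = 0.94 → t = ln(1.487/0.94)/k = 28120 s = 7.812 h.
Distance = v·t = 0.22·28120 = 6187 m = 6.187 km.

6.19 km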